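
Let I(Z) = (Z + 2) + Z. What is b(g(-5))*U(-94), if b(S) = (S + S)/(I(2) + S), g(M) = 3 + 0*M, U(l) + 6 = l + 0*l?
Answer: -200/3 ≈ -66.667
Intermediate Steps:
U(l) = -6 + l (U(l) = -6 + (l + 0*l) = -6 + (l + 0) = -6 + l)
I(Z) = 2 + 2*Z (I(Z) = (2 + Z) + Z = 2 + 2*Z)
g(M) = 3 (g(M) = 3 + 0 = 3)
b(S) = 2*S/(6 + S) (b(S) = (S + S)/((2 + 2*2) + S) = (2*S)/((2 + 4) + S) = (2*S)/(6 + S) = 2*S/(6 + S))
b(g(-5))*U(-94) = (2*3/(6 + 3))*(-6 - 94) = (2*3/9)*(-100) = (2*3*(⅑))*(-100) = (⅔)*(-100) = -200/3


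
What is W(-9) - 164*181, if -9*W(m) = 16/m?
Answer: -2404388/81 ≈ -29684.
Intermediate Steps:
W(m) = -16/(9*m)
W(-9) - 164*181 = -16/9/(-9) - 164*181 = -16/9*(-⅑) - 29684 = 16/81 - 29684 = -2404388/81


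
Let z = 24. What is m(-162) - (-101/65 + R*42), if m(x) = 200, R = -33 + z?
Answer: 37671/65 ≈ 579.55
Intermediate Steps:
R = -9 (R = -33 + 24 = -9)
m(-162) - (-101/65 + R*42) = 200 - (-101/65 - 9*42) = 200 - (-101*1/65 - 378) = 200 - (-101/65 - 378) = 200 - 1*(-24671/65) = 200 + 24671/65 = 37671/65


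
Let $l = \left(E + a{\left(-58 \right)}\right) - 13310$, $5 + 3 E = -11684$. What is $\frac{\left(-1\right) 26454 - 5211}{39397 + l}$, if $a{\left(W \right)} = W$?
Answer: $- \frac{94995}{66398} \approx -1.4307$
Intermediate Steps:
$E = - \frac{11689}{3}$ ($E = - \frac{5}{3} + \frac{1}{3} \left(-11684\right) = - \frac{5}{3} - \frac{11684}{3} = - \frac{11689}{3} \approx -3896.3$)
$l = - \frac{51793}{3}$ ($l = \left(- \frac{11689}{3} - 58\right) - 13310 = - \frac{11863}{3} - 13310 = - \frac{51793}{3} \approx -17264.0$)
$\frac{\left(-1\right) 26454 - 5211}{39397 + l} = \frac{\left(-1\right) 26454 - 5211}{39397 - \frac{51793}{3}} = \frac{-26454 + \left(-24747 + 19536\right)}{\frac{66398}{3}} = \left(-26454 - 5211\right) \frac{3}{66398} = \left(-31665\right) \frac{3}{66398} = - \frac{94995}{66398}$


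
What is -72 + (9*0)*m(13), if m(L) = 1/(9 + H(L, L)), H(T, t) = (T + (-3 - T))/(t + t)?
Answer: -72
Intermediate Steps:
H(T, t) = -3/(2*t) (H(T, t) = -3*1/(2*t) = -3/(2*t))
m(L) = 1/(9 - 3/(2*L))
-72 + (9*0)*m(13) = -72 + (9*0)*((⅔)*13/(-1 + 6*13)) = -72 + 0*((⅔)*13/(-1 + 78)) = -72 + 0*((⅔)*13/77) = -72 + 0*((⅔)*13*(1/77)) = -72 + 0*(26/231) = -72 + 0 = -72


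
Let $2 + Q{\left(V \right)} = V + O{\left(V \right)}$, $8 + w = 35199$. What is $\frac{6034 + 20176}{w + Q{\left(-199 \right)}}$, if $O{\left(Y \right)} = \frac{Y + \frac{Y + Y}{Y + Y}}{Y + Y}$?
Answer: $\frac{5215790}{6963109} \approx 0.74906$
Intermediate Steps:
$w = 35191$ ($w = -8 + 35199 = 35191$)
$O{\left(Y \right)} = \frac{1 + Y}{2 Y}$ ($O{\left(Y \right)} = \frac{Y + \frac{2 Y}{2 Y}}{2 Y} = \left(Y + 2 Y \frac{1}{2 Y}\right) \frac{1}{2 Y} = \left(Y + 1\right) \frac{1}{2 Y} = \left(1 + Y\right) \frac{1}{2 Y} = \frac{1 + Y}{2 Y}$)
$Q{\left(V \right)} = -2 + V + \frac{1 + V}{2 V}$ ($Q{\left(V \right)} = -2 + \left(V + \frac{1 + V}{2 V}\right) = -2 + V + \frac{1 + V}{2 V}$)
$\frac{6034 + 20176}{w + Q{\left(-199 \right)}} = \frac{6034 + 20176}{35191 - \left(\frac{401}{2} + \frac{1}{398}\right)} = \frac{26210}{35191 - \frac{39900}{199}} = \frac{26210}{\frac{6963109}{199}} = 26210 \cdot \frac{199}{6963109} = \frac{5215790}{6963109}$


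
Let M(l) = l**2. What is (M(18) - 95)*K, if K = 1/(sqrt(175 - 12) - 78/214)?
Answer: 955617/1864666 + 2621821*sqrt(163)/1864666 ≈ 18.464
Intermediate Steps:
K = 1/(-39/107 + sqrt(163)) (K = 1/(sqrt(163) - 78*1/214) = 1/(sqrt(163) - 39/107) = 1/(-39/107 + sqrt(163)) ≈ 0.080628)
(M(18) - 95)*K = (18**2 - 95)*(4173/1864666 + 11449*sqrt(163)/1864666) = (324 - 95)*(4173/1864666 + 11449*sqrt(163)/1864666) = 229*(4173/1864666 + 11449*sqrt(163)/1864666) = 955617/1864666 + 2621821*sqrt(163)/1864666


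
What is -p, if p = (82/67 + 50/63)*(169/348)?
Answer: -359801/367227 ≈ -0.97978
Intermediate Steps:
p = 359801/367227 (p = (82*(1/67) + 50*(1/63))*(169*(1/348)) = (82/67 + 50/63)*(169/348) = (8516/4221)*(169/348) = 359801/367227 ≈ 0.97978)
-p = -1*359801/367227 = -359801/367227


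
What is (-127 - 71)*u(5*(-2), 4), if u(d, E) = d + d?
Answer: 3960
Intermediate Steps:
u(d, E) = 2*d
(-127 - 71)*u(5*(-2), 4) = (-127 - 71)*(2*(5*(-2))) = -396*(-10) = -198*(-20) = 3960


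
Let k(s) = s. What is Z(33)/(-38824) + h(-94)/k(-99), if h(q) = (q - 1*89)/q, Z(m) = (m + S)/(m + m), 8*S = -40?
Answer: -197465/10036004 ≈ -0.019676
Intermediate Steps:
S = -5 (S = (1/8)*(-40) = -5)
Z(m) = (-5 + m)/(2*m) (Z(m) = (m - 5)/(m + m) = (-5 + m)/((2*m)) = (-5 + m)*(1/(2*m)) = (-5 + m)/(2*m))
h(q) = (-89 + q)/q (h(q) = (q - 89)/q = (-89 + q)/q)
Z(33)/(-38824) + h(-94)/k(-99) = ((1/2)*(-5 + 33)/33)/(-38824) + ((-89 - 94)/(-94))/(-99) = ((1/2)*(1/33)*28)*(-1/38824) - 1/94*(-183)*(-1/99) = (14/33)*(-1/38824) + (183/94)*(-1/99) = -7/640596 - 61/3102 = -197465/10036004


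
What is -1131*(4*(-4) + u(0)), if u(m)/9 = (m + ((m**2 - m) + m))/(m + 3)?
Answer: 18096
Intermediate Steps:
u(m) = 9*(m + m**2)/(3 + m) (u(m) = 9*((m + ((m**2 - m) + m))/(m + 3)) = 9*((m + m**2)/(3 + m)) = 9*(m + m**2)/(3 + m))
-1131*(4*(-4) + u(0)) = -1131*(4*(-4) + 9*0*(1 + 0)/(3 + 0)) = -1131*(-16 + 9*0*1/3) = -1131*(-16 + 9*0*(1/3)*1) = -1131*(-16 + 0) = -1131*(-16) = 18096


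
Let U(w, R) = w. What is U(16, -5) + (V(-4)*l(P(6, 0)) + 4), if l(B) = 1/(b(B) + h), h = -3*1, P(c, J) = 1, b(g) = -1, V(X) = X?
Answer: 21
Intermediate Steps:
h = -3
l(B) = -1/4 (l(B) = 1/(-1 - 3) = 1/(-4) = -1/4)
U(16, -5) + (V(-4)*l(P(6, 0)) + 4) = 16 + (-4*(-1/4) + 4) = 16 + (1 + 4) = 16 + 5 = 21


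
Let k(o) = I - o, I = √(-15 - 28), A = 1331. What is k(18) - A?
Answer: -1349 + I*√43 ≈ -1349.0 + 6.5574*I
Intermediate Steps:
I = I*√43 (I = √(-43) = I*√43 ≈ 6.5574*I)
k(o) = -o + I*√43 (k(o) = I*√43 - o = -o + I*√43)
k(18) - A = (-1*18 + I*√43) - 1*1331 = (-18 + I*√43) - 1331 = -1349 + I*√43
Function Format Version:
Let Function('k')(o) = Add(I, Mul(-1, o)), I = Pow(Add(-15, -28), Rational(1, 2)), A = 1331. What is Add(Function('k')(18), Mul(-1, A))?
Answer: Add(-1349, Mul(I, Pow(43, Rational(1, 2)))) ≈ Add(-1349.0, Mul(6.5574, I))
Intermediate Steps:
I = Mul(I, Pow(43, Rational(1, 2))) (I = Pow(-43, Rational(1, 2)) = Mul(I, Pow(43, Rational(1, 2))) ≈ Mul(6.5574, I))
Function('k')(o) = Add(Mul(-1, o), Mul(I, Pow(43, Rational(1, 2)))) (Function('k')(o) = Add(Mul(I, Pow(43, Rational(1, 2))), Mul(-1, o)) = Add(Mul(-1, o), Mul(I, Pow(43, Rational(1, 2)))))
Add(Function('k')(18), Mul(-1, A)) = Add(Add(Mul(-1, 18), Mul(I, Pow(43, Rational(1, 2)))), Mul(-1, 1331)) = Add(Add(-18, Mul(I, Pow(43, Rational(1, 2)))), -1331) = Add(-1349, Mul(I, Pow(43, Rational(1, 2))))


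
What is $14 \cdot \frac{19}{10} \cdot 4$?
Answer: $\frac{532}{5} \approx 106.4$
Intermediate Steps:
$14 \cdot \frac{19}{10} \cdot 4 = \frac{133}{5} \cdot 4 = \frac{532}{5}$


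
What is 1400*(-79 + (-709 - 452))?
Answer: -1736000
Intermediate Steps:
1400*(-79 + (-709 - 452)) = 1400*(-79 - 1161) = 1400*(-1240) = -1736000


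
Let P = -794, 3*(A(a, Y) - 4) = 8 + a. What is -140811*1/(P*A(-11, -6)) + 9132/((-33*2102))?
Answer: 541430189/9179434 ≈ 58.983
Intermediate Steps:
A(a, Y) = 20/3 + a/3 (A(a, Y) = 4 + (8 + a)/3 = 4 + (8/3 + a/3) = 20/3 + a/3)
-140811*1/(P*A(-11, -6)) + 9132/((-33*2102)) = -140811*(-1/(794*(20/3 + (⅓)*(-11)))) + 9132/((-33*2102)) = -140811*(-1/(794*(20/3 - 11/3))) + 9132/(-69366) = -140811/((-794*3)) + 9132*(-1/69366) = -140811/(-2382) - 1522/11561 = -140811*(-1/2382) - 1522/11561 = 46937/794 - 1522/11561 = 541430189/9179434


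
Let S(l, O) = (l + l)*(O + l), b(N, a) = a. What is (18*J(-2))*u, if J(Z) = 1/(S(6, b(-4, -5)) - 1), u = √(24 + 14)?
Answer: 18*√38/11 ≈ 10.087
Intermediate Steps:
u = √38 ≈ 6.1644
S(l, O) = 2*l*(O + l) (S(l, O) = (2*l)*(O + l) = 2*l*(O + l))
J(Z) = 1/11 (J(Z) = 1/(2*6*(-5 + 6) - 1) = 1/(2*6*1 - 1) = 1/(12 - 1) = 1/11)
(18*J(-2))*u = (18*(1/11))*√38 = 18*√38/11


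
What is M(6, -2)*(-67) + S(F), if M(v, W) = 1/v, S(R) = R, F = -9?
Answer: -121/6 ≈ -20.167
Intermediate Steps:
M(6, -2)*(-67) + S(F) = -67/6 - 9 = -121/6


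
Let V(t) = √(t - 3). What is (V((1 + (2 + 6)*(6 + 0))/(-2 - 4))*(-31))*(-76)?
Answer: 1178*I*√402/3 ≈ 7872.9*I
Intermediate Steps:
V(t) = √(-3 + t)
(V((1 + (2 + 6)*(6 + 0))/(-2 - 4))*(-31))*(-76) = (√(-3 + (1 + (2 + 6)*(6 + 0))/(-2 - 4))*(-31))*(-76) = (√(-3 + (1 + 8*6)/(-6))*(-31))*(-76) = (√(-3 + (1 + 48)*(-⅙))*(-31))*(-76) = (√(-3 + 49*(-⅙))*(-31))*(-76) = (√(-3 - 49/6)*(-31))*(-76) = (√(-67/6)*(-31))*(-76) = ((I*√402/6)*(-31))*(-76) = -31*I*√402/6*(-76) = 1178*I*√402/3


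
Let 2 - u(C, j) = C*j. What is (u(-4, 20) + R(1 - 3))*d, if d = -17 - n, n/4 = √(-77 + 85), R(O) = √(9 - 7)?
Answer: -1410 - 673*√2 ≈ -2361.8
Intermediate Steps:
u(C, j) = 2 - C*j
R(O) = √2
n = 8*√2 (n = 4*√(-77 + 85) = 4*√8 = 4*(2*√2) = 8*√2 ≈ 11.314)
d = -17 - 8*√2 ≈ -28.314
(u(-4, 20) + R(1 - 3))*d = ((2 - 1*(-4)*20) + √2)*(-17 - 8*√2) = ((2 + 80) + √2)*(-17 - 8*√2) = (82 + √2)*(-17 - 8*√2) = (-17 - 8*√2)*(82 + √2)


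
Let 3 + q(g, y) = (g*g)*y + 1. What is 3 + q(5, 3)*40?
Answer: 2923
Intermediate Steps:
q(g, y) = -2 + y*g**2 (q(g, y) = -3 + ((g*g)*y + 1) = -3 + (g**2*y + 1) = -3 + (y*g**2 + 1) = -3 + (1 + y*g**2) = -2 + y*g**2)
3 + q(5, 3)*40 = 3 + (-2 + 3*5**2)*40 = 3 + (-2 + 3*25)*40 = 3 + (-2 + 75)*40 = 3 + 73*40 = 3 + 2920 = 2923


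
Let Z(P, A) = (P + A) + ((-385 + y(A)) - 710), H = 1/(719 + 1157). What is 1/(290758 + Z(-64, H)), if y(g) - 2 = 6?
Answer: 1876/543302733 ≈ 3.4530e-6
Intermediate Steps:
H = 1/1876 ≈ 0.00053305
y(g) = 8 (y(g) = 2 + 6 = 8)
Z(P, A) = -1087 + A + P (Z(P, A) = (P + A) + ((-385 + 8) - 710) = (A + P) + (-377 - 710) = (A + P) - 1087 = -1087 + A + P)
1/(290758 + Z(-64, H)) = 1/(290758 + (-1087 + 1/1876 - 64)) = 1/(290758 - 2159275/1876) = 1/(543302733/1876) = 1876/543302733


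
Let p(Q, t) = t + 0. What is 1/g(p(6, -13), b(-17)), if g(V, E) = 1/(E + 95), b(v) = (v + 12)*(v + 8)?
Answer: 140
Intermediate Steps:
p(Q, t) = t
b(v) = (8 + v)*(12 + v) (b(v) = (12 + v)*(8 + v) = (8 + v)*(12 + v))
g(V, E) = 1/(95 + E)
1/g(p(6, -13), b(-17)) = 1/(1/(95 + (96 + (-17)² + 20*(-17)))) = 1/(1/(95 + (96 + 289 - 340))) = 1/(1/(95 + 45)) = 1/(1/140) = 140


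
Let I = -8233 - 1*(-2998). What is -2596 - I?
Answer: 2639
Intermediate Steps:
I = -5235 (I = -8233 + 2998 = -5235)
-2596 - I = -2596 - 1*(-5235) = -2596 + 5235 = 2639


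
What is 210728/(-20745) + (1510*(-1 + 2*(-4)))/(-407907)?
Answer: -9519500194/940225635 ≈ -10.125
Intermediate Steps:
210728/(-20745) + (1510*(-1 + 2*(-4)))/(-407907) = 210728*(-1/20745) + (1510*(-1 - 8))*(-1/407907) = -210728/20745 + (1510*(-9))*(-1/407907) = -210728/20745 - 13590*(-1/407907) = -210728/20745 + 1510/45323 = -9519500194/940225635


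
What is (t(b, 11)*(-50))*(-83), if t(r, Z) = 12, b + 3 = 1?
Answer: 49800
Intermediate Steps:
b = -2 (b = -3 + 1 = -2)
(t(b, 11)*(-50))*(-83) = (12*(-50))*(-83) = -600*(-83) = 49800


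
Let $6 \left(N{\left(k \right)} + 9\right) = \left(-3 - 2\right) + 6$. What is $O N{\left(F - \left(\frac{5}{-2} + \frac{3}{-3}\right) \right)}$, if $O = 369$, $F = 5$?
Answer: $- \frac{6519}{2} \approx -3259.5$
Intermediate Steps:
$N{\left(k \right)} = - \frac{53}{6}$ ($N{\left(k \right)} = -9 + \frac{\left(-3 - 2\right) + 6}{6} = -9 + \frac{-5 + 6}{6} = -9 + \frac{1}{6} \cdot 1 = -9 + \frac{1}{6} = - \frac{53}{6}$)
$O N{\left(F - \left(\frac{5}{-2} + \frac{3}{-3}\right) \right)} = 369 \left(- \frac{53}{6}\right) = - \frac{6519}{2}$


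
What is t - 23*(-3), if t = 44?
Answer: 113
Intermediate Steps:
t - 23*(-3) = 44 - 23*(-3) = 44 + 69 = 113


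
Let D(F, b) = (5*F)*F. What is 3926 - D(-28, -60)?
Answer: 6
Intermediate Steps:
D(F, b) = 5*F²
3926 - D(-28, -60) = 3926 - 5*(-28)² = 3926 - 5*784 = 3926 - 1*3920 = 3926 - 3920 = 6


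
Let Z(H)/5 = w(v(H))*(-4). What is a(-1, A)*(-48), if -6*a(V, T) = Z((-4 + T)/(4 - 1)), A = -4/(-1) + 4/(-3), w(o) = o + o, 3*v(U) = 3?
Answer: -320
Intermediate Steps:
v(U) = 1 (v(U) = (⅓)*3 = 1)
w(o) = 2*o
A = 8/3 (A = -4*(-1) + 4*(-⅓) = 4 - 4/3 = 8/3 ≈ 2.6667)
Z(H) = -40 (Z(H) = 5*((2*1)*(-4)) = 5*(2*(-4)) = 5*(-8) = -40)
a(V, T) = 20/3 (a(V, T) = -⅙*(-40) = 20/3)
a(-1, A)*(-48) = (20/3)*(-48) = -320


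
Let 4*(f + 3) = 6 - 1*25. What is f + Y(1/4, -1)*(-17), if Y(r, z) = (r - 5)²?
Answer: -6261/16 ≈ -391.31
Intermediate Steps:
Y(r, z) = (-5 + r)²
f = -31/4 (f = -3 + (6 - 1*25)/4 = -3 + (6 - 25)/4 = -3 + (¼)*(-19) = -3 - 19/4 = -31/4 ≈ -7.7500)
f + Y(1/4, -1)*(-17) = -31/4 + (-5 + 1/4)²*(-17) = -31/4 + (-5 + ¼)²*(-17) = -31/4 + (-19/4)²*(-17) = -31/4 + (361/16)*(-17) = -31/4 - 6137/16 = -6261/16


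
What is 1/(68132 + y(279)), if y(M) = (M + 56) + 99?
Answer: 1/68566 ≈ 1.4584e-5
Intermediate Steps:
y(M) = 155 + M (y(M) = (56 + M) + 99 = 155 + M)
1/(68132 + y(279)) = 1/(68132 + (155 + 279)) = 1/(68132 + 434) = 1/68566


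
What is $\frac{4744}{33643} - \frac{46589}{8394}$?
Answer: $- \frac{1527572591}{282399342} \approx -5.4093$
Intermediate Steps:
$\frac{4744}{33643} - \frac{46589}{8394} = - \frac{1527572591}{282399342}$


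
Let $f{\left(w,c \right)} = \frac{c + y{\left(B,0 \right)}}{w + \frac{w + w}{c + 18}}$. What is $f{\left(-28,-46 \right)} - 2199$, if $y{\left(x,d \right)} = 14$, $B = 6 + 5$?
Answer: $- \frac{28571}{13} \approx -2197.8$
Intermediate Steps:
$B = 11$
$f{\left(w,c \right)} = \frac{14 + c}{w + \frac{2 w}{18 + c}}$ ($f{\left(w,c \right)} = \frac{c + 14}{w + \frac{w + w}{c + 18}} = \frac{14 + c}{w + \frac{2 w}{18 + c}}$)
$f{\left(-28,-46 \right)} - 2199 = \frac{252 + \left(-46\right)^{2} + 32 \left(-46\right)}{\left(-28\right) \left(20 - 46\right)} - 2199 = - \frac{252 + 2116 - 1472}{28 \left(-26\right)} - 2199 = \left(- \frac{1}{28}\right) \left(- \frac{1}{26}\right) 896 - 2199 = \frac{16}{13} - 2199 = - \frac{28571}{13}$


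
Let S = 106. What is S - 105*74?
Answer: -7664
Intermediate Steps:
S - 105*74 = 106 - 105*74 = 106 - 7770 = -7664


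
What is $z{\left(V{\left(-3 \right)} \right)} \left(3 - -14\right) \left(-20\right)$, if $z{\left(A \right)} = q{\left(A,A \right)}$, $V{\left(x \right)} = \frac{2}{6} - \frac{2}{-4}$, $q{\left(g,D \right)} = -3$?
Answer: $1020$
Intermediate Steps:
$V{\left(x \right)} = \frac{5}{6}$ ($V{\left(x \right)} = 2 \cdot \frac{1}{6} - - \frac{1}{2} = \frac{1}{3} + \frac{1}{2} = \frac{5}{6}$)
$z{\left(A \right)} = -3$
$z{\left(V{\left(-3 \right)} \right)} \left(3 - -14\right) \left(-20\right) = - 3 \left(3 - -14\right) \left(-20\right) = - 3 \left(3 + 14\right) \left(-20\right) = \left(-3\right) 17 \left(-20\right) = \left(-51\right) \left(-20\right) = 1020$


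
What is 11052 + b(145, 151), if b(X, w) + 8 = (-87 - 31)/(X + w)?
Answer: 1634453/148 ≈ 11044.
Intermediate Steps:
b(X, w) = -8 - 118/(X + w) (b(X, w) = -8 + (-87 - 31)/(X + w) = -8 - 118/(X + w))
11052 + b(145, 151) = 11052 + 2*(-59 - 4*145 - 4*151)/(145 + 151) = 11052 + 2*(-59 - 580 - 604)/296 = 11052 + 2*(1/296)*(-1243) = 11052 - 1243/148 = 1634453/148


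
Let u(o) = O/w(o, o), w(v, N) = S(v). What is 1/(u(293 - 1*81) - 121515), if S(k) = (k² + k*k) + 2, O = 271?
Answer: -89890/10922983079 ≈ -8.2294e-6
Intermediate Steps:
S(k) = 2 + 2*k² (S(k) = (k² + k²) + 2 = 2*k² + 2 = 2 + 2*k²)
w(v, N) = 2 + 2*v²
u(o) = 271/(2 + 2*o²)
1/(u(293 - 1*81) - 121515) = 1/(271/(2*(1 + (293 - 1*81)²)) - 121515) = 1/(271/(2*(1 + (293 - 81)²)) - 121515) = 1/(271/(2*(1 + 212²)) - 121515) = 1/(271/(2*(1 + 44944)) - 121515) = 1/((271/2)/44945 - 121515) = 1/((271/2)*(1/44945) - 121515) = 1/(271/89890 - 121515) = 1/(-10922983079/89890) = -89890/10922983079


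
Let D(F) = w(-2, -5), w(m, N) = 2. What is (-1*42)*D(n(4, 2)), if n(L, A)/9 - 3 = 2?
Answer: -84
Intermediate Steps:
n(L, A) = 45 (n(L, A) = 27 + 9*2 = 27 + 18 = 45)
D(F) = 2
(-1*42)*D(n(4, 2)) = -1*42*2 = -42*2 = -84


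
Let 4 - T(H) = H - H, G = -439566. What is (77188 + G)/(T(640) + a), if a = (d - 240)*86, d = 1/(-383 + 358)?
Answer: 4529725/257993 ≈ 17.558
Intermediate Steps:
d = -1/25 (d = 1/(-25) = -1/25 ≈ -0.040000)
T(H) = 4 (T(H) = 4 - (H - H) = 4 - 1*0 = 4 + 0 = 4)
a = -516086/25 (a = (-1/25 - 240)*86 = -6001/25*86 = -516086/25 ≈ -20643.)
(77188 + G)/(T(640) + a) = (77188 - 439566)/(4 - 516086/25) = -362378/(-515986/25) = -362378*(-25/515986) = 4529725/257993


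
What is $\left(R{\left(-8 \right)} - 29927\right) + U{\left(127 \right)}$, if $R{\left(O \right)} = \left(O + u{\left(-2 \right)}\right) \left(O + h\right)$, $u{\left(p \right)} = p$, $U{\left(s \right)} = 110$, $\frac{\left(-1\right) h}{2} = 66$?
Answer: $-28417$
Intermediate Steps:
$h = -132$ ($h = \left(-2\right) 66 = -132$)
$R{\left(O \right)} = \left(-132 + O\right) \left(-2 + O\right)$ ($R{\left(O \right)} = \left(O - 2\right) \left(O - 132\right) = \left(-2 + O\right) \left(-132 + O\right) = \left(-132 + O\right) \left(-2 + O\right)$)
$\left(R{\left(-8 \right)} - 29927\right) + U{\left(127 \right)} = \left(\left(264 + \left(-8\right)^{2} - -1072\right) - 29927\right) + 110 = \left(\left(264 + 64 + 1072\right) - 29927\right) + 110 = \left(1400 - 29927\right) + 110 = -28527 + 110 = -28417$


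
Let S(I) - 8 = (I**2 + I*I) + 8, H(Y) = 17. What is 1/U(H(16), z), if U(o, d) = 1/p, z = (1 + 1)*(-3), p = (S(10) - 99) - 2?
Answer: 115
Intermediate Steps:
S(I) = 16 + 2*I**2 (S(I) = 8 + ((I**2 + I*I) + 8) = 8 + ((I**2 + I**2) + 8) = 8 + (2*I**2 + 8) = 8 + (8 + 2*I**2) = 16 + 2*I**2)
p = 115 (p = ((16 + 2*10**2) - 99) - 2 = ((16 + 2*100) - 99) - 2 = ((16 + 200) - 99) - 2 = (216 - 99) - 2 = 117 - 2 = 115)
z = -6 (z = 2*(-3) = -6)
U(o, d) = 1/115
1/U(H(16), z) = 1/(1/115) = 115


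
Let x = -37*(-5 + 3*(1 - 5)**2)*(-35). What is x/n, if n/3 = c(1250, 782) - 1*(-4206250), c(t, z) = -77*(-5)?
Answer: 11137/2523981 ≈ 0.0044125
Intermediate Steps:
c(t, z) = 385
x = 55685 (x = -37*(-5 + 3*(-4)**2)*(-35) = -37*(-5 + 3*16)*(-35) = -37*(-5 + 48)*(-35) = -37*43*(-35) = -1591*(-35) = 55685)
n = 12619905 (n = 3*(385 - 1*(-4206250)) = 3*(385 + 4206250) = 3*4206635 = 12619905)
x/n = 55685/12619905 = 55685*(1/12619905) = 11137/2523981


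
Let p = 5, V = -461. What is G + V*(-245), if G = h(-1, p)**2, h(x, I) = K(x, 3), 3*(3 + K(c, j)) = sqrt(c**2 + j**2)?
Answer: 1016596/9 - 2*sqrt(10) ≈ 1.1295e+5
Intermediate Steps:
K(c, j) = -3 + sqrt(c**2 + j**2)/3
h(x, I) = -3 + sqrt(9 + x**2)/3 (h(x, I) = -3 + sqrt(x**2 + 3**2)/3 = -3 + sqrt(x**2 + 9)/3 = -3 + sqrt(9 + x**2)/3)
G = (-3 + sqrt(10)/3)**2 (G = (-3 + sqrt(9 + (-1)**2)/3)**2 = (-3 + sqrt(9 + 1)/3)**2 = (-3 + sqrt(10)/3)**2 ≈ 3.7866)
G + V*(-245) = (9 - sqrt(10))**2/9 - 461*(-245) = (9 - sqrt(10))**2/9 + 112945 = 112945 + (9 - sqrt(10))**2/9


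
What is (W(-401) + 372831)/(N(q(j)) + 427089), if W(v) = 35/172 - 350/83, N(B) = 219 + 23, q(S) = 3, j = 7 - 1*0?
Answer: 5322478061/6100577356 ≈ 0.87245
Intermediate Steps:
j = 7 (j = 7 + 0 = 7)
N(B) = 242
W(v) = -57295/14276 (W(v) = 35*(1/172) - 350*1/83 = 35/172 - 350/83 = -57295/14276)
(W(-401) + 372831)/(N(q(j)) + 427089) = (-57295/14276 + 372831)/(242 + 427089) = (5322478061/14276)/427331 = (5322478061/14276)*(1/427331) = 5322478061/6100577356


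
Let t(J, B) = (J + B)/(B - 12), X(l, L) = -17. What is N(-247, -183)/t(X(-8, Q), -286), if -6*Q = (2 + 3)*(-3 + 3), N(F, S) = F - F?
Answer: 0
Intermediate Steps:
N(F, S) = 0
Q = 0 (Q = -(2 + 3)*(-3 + 3)/6 = -5*0/6 = -1/6*0 = 0)
t(J, B) = (B + J)/(-12 + B)
N(-247, -183)/t(X(-8, Q), -286) = 0/(((-286 - 17)/(-12 - 286))) = 0/((-303/(-298))) = 0/((-1/298*(-303))) = 0/(303/298) = 0*(298/303) = 0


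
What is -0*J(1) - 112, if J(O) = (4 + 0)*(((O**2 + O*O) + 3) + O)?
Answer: -112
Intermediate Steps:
J(O) = 12 + 4*O + 8*O**2 (J(O) = 4*(((O**2 + O**2) + 3) + O) = 4*((2*O**2 + 3) + O) = 4*((3 + 2*O**2) + O) = 4*(3 + O + 2*O**2) = 12 + 4*O + 8*O**2)
-0*J(1) - 112 = -0*(12 + 4*1 + 8*1**2) - 112 = -0*(12 + 4 + 8*1) - 112 = -0*(12 + 4 + 8) - 112 = -0*24 - 112 = -53*0 - 112 = 0 - 112 = -112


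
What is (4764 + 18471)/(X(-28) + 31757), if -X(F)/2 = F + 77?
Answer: 7745/10553 ≈ 0.73391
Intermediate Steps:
X(F) = -154 - 2*F (X(F) = -2*(F + 77) = -2*(77 + F) = -154 - 2*F)
(4764 + 18471)/(X(-28) + 31757) = (4764 + 18471)/((-154 - 2*(-28)) + 31757) = 23235/((-154 + 56) + 31757) = 23235/(-98 + 31757) = 23235/31659 = 23235*(1/31659) = 7745/10553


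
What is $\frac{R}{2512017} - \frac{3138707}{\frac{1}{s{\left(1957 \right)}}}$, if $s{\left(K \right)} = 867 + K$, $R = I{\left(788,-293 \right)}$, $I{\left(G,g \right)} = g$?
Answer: $- \frac{22265786605861949}{2512017} \approx -8.8637 \cdot 10^{9}$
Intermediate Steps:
$R = -293$
$\frac{R}{2512017} - \frac{3138707}{\frac{1}{s{\left(1957 \right)}}} = - \frac{293}{2512017} - \frac{3138707}{\frac{1}{867 + 1957}} = \left(-293\right) \frac{1}{2512017} - \frac{3138707}{\frac{1}{2824}} = - \frac{293}{2512017} - 3138707 \frac{1}{\frac{1}{2824}} = - \frac{293}{2512017} - 8863708568 = - \frac{22265786605861949}{2512017}$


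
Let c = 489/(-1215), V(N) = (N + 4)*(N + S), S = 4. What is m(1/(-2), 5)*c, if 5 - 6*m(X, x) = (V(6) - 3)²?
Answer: 766426/1215 ≈ 630.80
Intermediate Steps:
V(N) = (4 + N)² (V(N) = (N + 4)*(N + 4) = (4 + N)*(4 + N) = (4 + N)²)
c = -163/405 (c = 489*(-1/1215) = -163/405 ≈ -0.40247)
m(X, x) = -4702/3 (m(X, x) = ⅚ - ((16 + 6² + 8*6) - 3)²/6 = ⅚ - ((16 + 36 + 48) - 3)²/6 = ⅚ - (100 - 3)²/6 = ⅚ - ⅙*97² = ⅚ - ⅙*9409 = ⅚ - 9409/6 = -4702/3)
m(1/(-2), 5)*c = -4702/3*(-163/405) = 766426/1215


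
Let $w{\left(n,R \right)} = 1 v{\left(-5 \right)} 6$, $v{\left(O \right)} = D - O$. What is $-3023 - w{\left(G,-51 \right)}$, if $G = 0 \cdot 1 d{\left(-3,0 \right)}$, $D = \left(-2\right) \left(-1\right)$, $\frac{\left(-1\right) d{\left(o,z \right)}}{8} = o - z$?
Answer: $-3065$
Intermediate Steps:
$d{\left(o,z \right)} = - 8 o + 8 z$ ($d{\left(o,z \right)} = - 8 \left(o - z\right) = - 8 o + 8 z$)
$D = 2$
$G = 0$ ($G = 0 \cdot 1 \left(\left(-8\right) \left(-3\right) + 8 \cdot 0\right) = 0 \left(24 + 0\right) = 0 \cdot 24 = 0$)
$v{\left(O \right)} = 2 - O$
$w{\left(n,R \right)} = 42$ ($w{\left(n,R \right)} = 1 \left(2 - -5\right) 6 = 1 \left(2 + 5\right) 6 = 1 \cdot 7 \cdot 6 = 7 \cdot 6 = 42$)
$-3023 - w{\left(G,-51 \right)} = -3023 - 42 = -3065$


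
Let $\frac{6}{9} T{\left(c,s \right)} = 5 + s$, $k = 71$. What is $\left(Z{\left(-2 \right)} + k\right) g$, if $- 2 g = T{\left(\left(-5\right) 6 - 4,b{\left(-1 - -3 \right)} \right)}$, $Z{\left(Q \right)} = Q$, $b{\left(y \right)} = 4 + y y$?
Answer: $- \frac{2691}{4} \approx -672.75$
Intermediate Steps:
$b{\left(y \right)} = 4 + y^{2}$
$T{\left(c,s \right)} = \frac{15}{2} + \frac{3 s}{2}$ ($T{\left(c,s \right)} = \frac{3 \left(5 + s\right)}{2} = \frac{15}{2} + \frac{3 s}{2}$)
$g = - \frac{39}{4}$ ($g = - \frac{\frac{15}{2} + \frac{3 \left(4 + \left(-1 - -3\right)^{2}\right)}{2}}{2} = - \frac{\frac{15}{2} + \frac{3 \left(4 + \left(-1 + 3\right)^{2}\right)}{2}}{2} = - \frac{\frac{15}{2} + \frac{3 \left(4 + 2^{2}\right)}{2}}{2} = - \frac{\frac{15}{2} + \frac{3 \left(4 + 4\right)}{2}}{2} = - \frac{\frac{15}{2} + \frac{3}{2} \cdot 8}{2} = - \frac{\frac{15}{2} + 12}{2} = \left(- \frac{1}{2}\right) \frac{39}{2} = - \frac{39}{4} \approx -9.75$)
$\left(Z{\left(-2 \right)} + k\right) g = \left(-2 + 71\right) \left(- \frac{39}{4}\right) = 69 \left(- \frac{39}{4}\right) = - \frac{2691}{4}$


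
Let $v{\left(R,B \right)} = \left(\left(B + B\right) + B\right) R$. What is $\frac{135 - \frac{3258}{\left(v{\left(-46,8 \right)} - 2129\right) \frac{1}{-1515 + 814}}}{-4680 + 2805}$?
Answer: $\frac{615801}{2020625} \approx 0.30476$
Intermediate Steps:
$v{\left(R,B \right)} = 3 B R$ ($v{\left(R,B \right)} = \left(2 B + B\right) R = 3 B R$)
$\frac{135 - \frac{3258}{\left(v{\left(-46,8 \right)} - 2129\right) \frac{1}{-1515 + 814}}}{-4680 + 2805} = \frac{135 - \frac{3258}{\left(3 \cdot 8 \left(-46\right) - 2129\right) \frac{1}{-1515 + 814}}}{-4680 + 2805} = \frac{135 - \frac{3258}{\left(-1104 - 2129\right) \frac{1}{-701}}}{-1875} = \left(135 - \frac{3258}{\left(-3233\right) \left(- \frac{1}{701}\right)}\right) \left(- \frac{1}{1875}\right) = \left(135 - \frac{3258}{\frac{3233}{701}}\right) \left(- \frac{1}{1875}\right) = \left(135 - \frac{2283858}{3233}\right) \left(- \frac{1}{1875}\right) = \left(- \frac{1847403}{3233}\right) \left(- \frac{1}{1875}\right) = \frac{615801}{2020625}$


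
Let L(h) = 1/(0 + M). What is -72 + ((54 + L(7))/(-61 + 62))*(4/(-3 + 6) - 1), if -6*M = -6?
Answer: -161/3 ≈ -53.667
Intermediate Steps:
M = 1 (M = -⅙*(-6) = 1)
L(h) = 1 (L(h) = 1/(0 + 1) = 1/1 = 1)
-72 + ((54 + L(7))/(-61 + 62))*(4/(-3 + 6) - 1) = -72 + ((54 + 1)/(-61 + 62))*(4/(-3 + 6) - 1) = -72 + (55/1)*(4/3 - 1) = -72 + (55*1)*(4*(⅓) - 1) = -72 + 55*(4/3 - 1) = -72 + 55*(⅓) = -72 + 55/3 = -161/3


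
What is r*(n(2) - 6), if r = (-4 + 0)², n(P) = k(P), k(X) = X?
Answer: -64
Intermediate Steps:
n(P) = P
r = 16 (r = (-4)² = 16)
r*(n(2) - 6) = 16*(2 - 6) = 16*(-4) = -64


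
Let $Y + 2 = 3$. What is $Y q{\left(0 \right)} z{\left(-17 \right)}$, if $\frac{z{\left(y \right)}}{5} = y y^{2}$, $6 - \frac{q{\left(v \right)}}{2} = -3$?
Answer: $-442170$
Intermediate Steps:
$Y = 1$ ($Y = -2 + 3 = 1$)
$q{\left(v \right)} = 18$ ($q{\left(v \right)} = 12 - -6 = 12 + 6 = 18$)
$z{\left(y \right)} = 5 y^{3}$ ($z{\left(y \right)} = 5 y y^{2} = 5 y^{3}$)
$Y q{\left(0 \right)} z{\left(-17 \right)} = 1 \cdot 18 \cdot 5 \left(-17\right)^{3} = 18 \cdot 5 \left(-4913\right) = 18 \left(-24565\right) = -442170$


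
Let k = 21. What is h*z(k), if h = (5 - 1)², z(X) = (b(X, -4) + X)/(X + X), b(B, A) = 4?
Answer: 200/21 ≈ 9.5238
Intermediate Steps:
z(X) = (4 + X)/(2*X) (z(X) = (4 + X)/(X + X) = (4 + X)/((2*X)) = (4 + X)*(1/(2*X)) = (4 + X)/(2*X))
h = 16 (h = 4² = 16)
h*z(k) = 16*((½)*(4 + 21)/21) = 16*((½)*(1/21)*25) = 16*(25/42) = 200/21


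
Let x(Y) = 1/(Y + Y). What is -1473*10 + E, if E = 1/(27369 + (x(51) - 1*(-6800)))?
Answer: -51337570368/3485239 ≈ -14730.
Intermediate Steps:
x(Y) = 1/(2*Y)
E = 102/3485239 (E = 1/(27369 + ((½)/51 - 1*(-6800))) = 1/(27369 + ((½)*(1/51) + 6800)) = 1/(27369 + (1/102 + 6800)) = 1/(27369 + 693601/102) = 1/(3485239/102) = 102/3485239 ≈ 2.9266e-5)
-1473*10 + E = -1473*10 + 102/3485239 = -14730 + 102/3485239 = -51337570368/3485239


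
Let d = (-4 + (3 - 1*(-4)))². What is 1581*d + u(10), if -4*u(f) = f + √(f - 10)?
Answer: 28453/2 ≈ 14227.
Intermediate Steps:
u(f) = -f/4 - √(-10 + f)/4 (u(f) = -(f + √(f - 10))/4 = -(f + √(-10 + f))/4 = -f/4 - √(-10 + f)/4)
d = 9 (d = (-4 + (3 + 4))² = (-4 + 7)² = 3² = 9)
1581*d + u(10) = 1581*9 + (-¼*10 - √(-10 + 10)/4) = 14229 + (-5/2 - √0/4) = 14229 + (-5/2 - ¼*0) = 14229 + (-5/2 + 0) = 14229 - 5/2 = 28453/2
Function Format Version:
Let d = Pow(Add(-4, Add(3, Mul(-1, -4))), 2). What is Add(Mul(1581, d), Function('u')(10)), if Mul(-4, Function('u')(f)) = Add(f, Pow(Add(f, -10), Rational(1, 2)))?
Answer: Rational(28453, 2) ≈ 14227.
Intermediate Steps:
Function('u')(f) = Add(Mul(Rational(-1, 4), f), Mul(Rational(-1, 4), Pow(Add(-10, f), Rational(1, 2)))) (Function('u')(f) = Mul(Rational(-1, 4), Add(f, Pow(Add(f, -10), Rational(1, 2)))) = Mul(Rational(-1, 4), Add(f, Pow(Add(-10, f), Rational(1, 2)))) = Add(Mul(Rational(-1, 4), f), Mul(Rational(-1, 4), Pow(Add(-10, f), Rational(1, 2)))))
d = 9 (d = Pow(Add(-4, Add(3, 4)), 2) = Pow(Add(-4, 7), 2) = Pow(3, 2) = 9)
Add(Mul(1581, d), Function('u')(10)) = Add(Mul(1581, 9), Add(Mul(Rational(-1, 4), 10), Mul(Rational(-1, 4), Pow(Add(-10, 10), Rational(1, 2))))) = Add(14229, Add(Rational(-5, 2), Mul(Rational(-1, 4), Pow(0, Rational(1, 2))))) = Add(14229, Add(Rational(-5, 2), Mul(Rational(-1, 4), 0))) = Add(14229, Add(Rational(-5, 2), 0)) = Add(14229, Rational(-5, 2)) = Rational(28453, 2)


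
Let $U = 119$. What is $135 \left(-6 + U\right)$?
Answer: $15255$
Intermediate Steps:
$135 \left(-6 + U\right) = 135 \left(-6 + 119\right) = 135 \cdot 113 = 15255$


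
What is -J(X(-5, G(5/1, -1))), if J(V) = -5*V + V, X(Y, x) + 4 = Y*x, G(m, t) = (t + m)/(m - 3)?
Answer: -56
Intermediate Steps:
G(m, t) = (m + t)/(-3 + m)
X(Y, x) = -4 + Y*x
J(V) = -4*V
-J(X(-5, G(5/1, -1))) = -(-4)*(-4 - 5*(5/1 - 1)/(-3 + 5/1)) = -(-4)*(-4 - 5*(5*1 - 1)/(-3 + 5*1)) = -(-4)*(-4 - 5*(5 - 1)/(-3 + 5)) = -(-4)*(-4 - 5*4/2) = -(-4)*(-4 - 5*2) = -(-4)*(-4 - 10) = -(-4)*(-14) = -1*56 = -56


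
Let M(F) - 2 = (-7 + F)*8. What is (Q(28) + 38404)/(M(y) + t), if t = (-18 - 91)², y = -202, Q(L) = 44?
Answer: 38448/10211 ≈ 3.7654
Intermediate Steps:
M(F) = -54 + 8*F (M(F) = 2 + (-7 + F)*8 = 2 + (-56 + 8*F) = -54 + 8*F)
t = 11881 (t = (-109)² = 11881)
(Q(28) + 38404)/(M(y) + t) = (44 + 38404)/((-54 + 8*(-202)) + 11881) = 38448/((-54 - 1616) + 11881) = 38448/(-1670 + 11881) = 38448/10211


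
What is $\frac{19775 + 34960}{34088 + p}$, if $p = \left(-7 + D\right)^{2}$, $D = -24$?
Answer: $\frac{18245}{11683} \approx 1.5617$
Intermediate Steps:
$p = 961$ ($p = \left(-7 - 24\right)^{2} = \left(-31\right)^{2} = 961$)
$\frac{19775 + 34960}{34088 + p} = \frac{19775 + 34960}{34088 + 961} = \frac{54735}{35049} = 54735 \cdot \frac{1}{35049} = \frac{18245}{11683}$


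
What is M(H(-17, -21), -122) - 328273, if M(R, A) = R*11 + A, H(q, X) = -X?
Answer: -328164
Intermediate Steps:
M(R, A) = A + 11*R (M(R, A) = 11*R + A = A + 11*R)
M(H(-17, -21), -122) - 328273 = (-122 + 11*(-1*(-21))) - 328273 = (-122 + 11*21) - 328273 = (-122 + 231) - 328273 = 109 - 328273 = -328164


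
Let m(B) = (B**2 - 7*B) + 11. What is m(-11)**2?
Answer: 43681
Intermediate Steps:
m(B) = 11 + B**2 - 7*B
m(-11)**2 = (11 + (-11)**2 - 7*(-11))**2 = (11 + 121 + 77)**2 = 209**2 = 43681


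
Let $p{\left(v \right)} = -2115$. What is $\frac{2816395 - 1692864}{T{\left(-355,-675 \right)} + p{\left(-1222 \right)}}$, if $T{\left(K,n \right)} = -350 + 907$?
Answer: $- \frac{1123531}{1558} \approx -721.14$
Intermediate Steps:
$T{\left(K,n \right)} = 557$
$\frac{2816395 - 1692864}{T{\left(-355,-675 \right)} + p{\left(-1222 \right)}} = \frac{2816395 - 1692864}{557 - 2115} = \frac{1123531}{-1558} = 1123531 \left(- \frac{1}{1558}\right) = - \frac{1123531}{1558}$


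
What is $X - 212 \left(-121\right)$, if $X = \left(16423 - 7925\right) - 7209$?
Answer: $26941$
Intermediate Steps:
$X = 1289$ ($X = 8498 - 7209 = 1289$)
$X - 212 \left(-121\right) = 1289 - 212 \left(-121\right) = 1289 - -25652 = 1289 + 25652 = 26941$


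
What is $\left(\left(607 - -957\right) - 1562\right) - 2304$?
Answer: $-2302$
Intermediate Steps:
$\left(\left(607 - -957\right) - 1562\right) - 2304 = \left(\left(607 + 957\right) - 1562\right) - 2304 = \left(1564 - 1562\right) - 2304 = 2 - 2304 = -2302$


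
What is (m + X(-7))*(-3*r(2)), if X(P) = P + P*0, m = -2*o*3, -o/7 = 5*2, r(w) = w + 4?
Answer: -7434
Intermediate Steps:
r(w) = 4 + w
o = -70 (o = -35*2 = -7*10 = -70)
m = 420 (m = -2*(-70)*3 = 140*3 = 420)
X(P) = P (X(P) = P + 0 = P)
(m + X(-7))*(-3*r(2)) = (420 - 7)*(-3*(4 + 2)) = 413*(-3*6) = 413*(-18) = -7434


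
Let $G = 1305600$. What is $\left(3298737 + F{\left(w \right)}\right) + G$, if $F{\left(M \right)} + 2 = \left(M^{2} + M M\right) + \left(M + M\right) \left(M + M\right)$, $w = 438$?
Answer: $5755399$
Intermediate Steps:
$F{\left(M \right)} = -2 + 6 M^{2}$ ($F{\left(M \right)} = -2 + \left(\left(M^{2} + M M\right) + \left(M + M\right) \left(M + M\right)\right) = -2 + \left(\left(M^{2} + M^{2}\right) + 2 M 2 M\right) = -2 + \left(2 M^{2} + 4 M^{2}\right) = -2 + 6 M^{2}$)
$\left(3298737 + F{\left(w \right)}\right) + G = \left(3298737 - \left(2 - 6 \cdot 438^{2}\right)\right) + 1305600 = \left(3298737 + \left(-2 + 6 \cdot 191844\right)\right) + 1305600 = \left(3298737 + \left(-2 + 1151064\right)\right) + 1305600 = \left(3298737 + 1151062\right) + 1305600 = 4449799 + 1305600 = 5755399$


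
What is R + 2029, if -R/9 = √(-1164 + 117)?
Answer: 2029 - 9*I*√1047 ≈ 2029.0 - 291.22*I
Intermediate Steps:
R = -9*I*√1047 (R = -9*√(-1164 + 117) = -9*I*√1047 ≈ -291.22*I)
R + 2029 = -9*I*√1047 + 2029 = 2029 - 9*I*√1047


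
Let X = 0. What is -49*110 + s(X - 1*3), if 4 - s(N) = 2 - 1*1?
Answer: -5387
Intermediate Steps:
s(N) = 3 (s(N) = 4 - (2 - 1*1) = 4 - (2 - 1) = 4 - 1*1 = 4 - 1 = 3)
-49*110 + s(X - 1*3) = -49*110 + 3 = -5390 + 3 = -5387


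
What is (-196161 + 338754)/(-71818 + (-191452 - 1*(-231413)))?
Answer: -47531/10619 ≈ -4.4760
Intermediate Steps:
(-196161 + 338754)/(-71818 + (-191452 - 1*(-231413))) = 142593/(-71818 + (-191452 + 231413)) = 142593/(-71818 + 39961) = 142593/(-31857) = 142593*(-1/31857) = -47531/10619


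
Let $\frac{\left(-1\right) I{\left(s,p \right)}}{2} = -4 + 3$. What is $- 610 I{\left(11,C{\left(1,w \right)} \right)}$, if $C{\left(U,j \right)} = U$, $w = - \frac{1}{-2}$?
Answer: $-1220$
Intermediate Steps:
$w = \frac{1}{2}$ ($w = \left(-1\right) \left(- \frac{1}{2}\right) = \frac{1}{2} \approx 0.5$)
$I{\left(s,p \right)} = 2$ ($I{\left(s,p \right)} = - 2 \left(-4 + 3\right) = \left(-2\right) \left(-1\right) = 2$)
$- 610 I{\left(11,C{\left(1,w \right)} \right)} = \left(-610\right) 2 = -1220$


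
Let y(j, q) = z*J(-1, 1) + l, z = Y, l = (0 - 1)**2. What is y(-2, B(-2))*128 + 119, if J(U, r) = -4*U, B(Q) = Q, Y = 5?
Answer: 2807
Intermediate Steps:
l = 1 (l = (-1)**2 = 1)
z = 5
y(j, q) = 21 (y(j, q) = 5*(-4*(-1)) + 1 = 5*4 + 1 = 20 + 1 = 21)
y(-2, B(-2))*128 + 119 = 21*128 + 119 = 2688 + 119 = 2807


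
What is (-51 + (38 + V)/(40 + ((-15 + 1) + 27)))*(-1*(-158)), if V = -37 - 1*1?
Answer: -8058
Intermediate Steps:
V = -38 (V = -37 - 1 = -38)
(-51 + (38 + V)/(40 + ((-15 + 1) + 27)))*(-1*(-158)) = (-51 + (38 - 38)/(40 + ((-15 + 1) + 27)))*(-1*(-158)) = (-51 + 0/(40 + (-14 + 27)))*158 = (-51 + 0/(40 + 13))*158 = (-51 + 0/53)*158 = (-51 + 0*(1/53))*158 = (-51 + 0)*158 = -51*158 = -8058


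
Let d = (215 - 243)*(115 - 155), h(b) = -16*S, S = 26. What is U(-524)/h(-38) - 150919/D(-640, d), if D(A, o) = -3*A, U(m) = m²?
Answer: -18436507/24960 ≈ -738.64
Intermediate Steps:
h(b) = -416 (h(b) = -16*26 = -416)
d = 1120 (d = -28*(-40) = 1120)
U(-524)/h(-38) - 150919/D(-640, d) = (-524)²/(-416) - 150919/((-3*(-640))) = 274576*(-1/416) - 150919/1920 = -17161/26 - 150919*1/1920 = -17161/26 - 150919/1920 = -18436507/24960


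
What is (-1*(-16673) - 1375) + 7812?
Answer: 23110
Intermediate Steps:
(-1*(-16673) - 1375) + 7812 = (16673 - 1375) + 7812 = 15298 + 7812 = 23110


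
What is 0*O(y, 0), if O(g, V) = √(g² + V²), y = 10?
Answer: 0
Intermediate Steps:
O(g, V) = √(V² + g²)
0*O(y, 0) = 0*√(0² + 10²) = 0*√(0 + 100) = 0*√100 = 0*10 = 0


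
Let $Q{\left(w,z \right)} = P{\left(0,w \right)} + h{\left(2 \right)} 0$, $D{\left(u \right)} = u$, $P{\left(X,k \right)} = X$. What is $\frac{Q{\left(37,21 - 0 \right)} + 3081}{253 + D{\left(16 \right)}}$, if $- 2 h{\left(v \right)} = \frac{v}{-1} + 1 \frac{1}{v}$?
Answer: $\frac{3081}{269} \approx 11.454$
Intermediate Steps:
$h{\left(v \right)} = \frac{v}{2} - \frac{1}{2 v}$ ($h{\left(v \right)} = - \frac{\frac{v}{-1} + 1 \frac{1}{v}}{2} = - \frac{v \left(-1\right) + \frac{1}{v}}{2} = - \frac{- v + \frac{1}{v}}{2} = - \frac{\frac{1}{v} - v}{2} = \frac{v}{2} - \frac{1}{2 v}$)
$Q{\left(w,z \right)} = 0$ ($Q{\left(w,z \right)} = 0 + \frac{-1 + 2^{2}}{2 \cdot 2} \cdot 0 = 0 + \frac{1}{2} \cdot \frac{1}{2} \left(-1 + 4\right) 0 = 0 + \frac{1}{2} \cdot \frac{1}{2} \cdot 3 \cdot 0 = 0 + \frac{3}{4} \cdot 0 = 0 + 0 = 0$)
$\frac{Q{\left(37,21 - 0 \right)} + 3081}{253 + D{\left(16 \right)}} = \frac{0 + 3081}{253 + 16} = \frac{3081}{269}$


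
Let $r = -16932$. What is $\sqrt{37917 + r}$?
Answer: $\sqrt{20985} \approx 144.86$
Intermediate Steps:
$\sqrt{37917 + r} = \sqrt{37917 - 16932} = \sqrt{20985}$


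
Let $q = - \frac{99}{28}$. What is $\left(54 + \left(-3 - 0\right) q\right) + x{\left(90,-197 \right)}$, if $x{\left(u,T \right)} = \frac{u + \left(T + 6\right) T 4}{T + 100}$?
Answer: $- \frac{4041271}{2716} \approx -1487.9$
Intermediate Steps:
$q = - \frac{99}{28}$ ($q = \left(-99\right) \frac{1}{28} = - \frac{99}{28} \approx -3.5357$)
$x{\left(u,T \right)} = \frac{u + 4 T \left(6 + T\right)}{100 + T}$ ($x{\left(u,T \right)} = \frac{u + \left(6 + T\right) 4 T}{100 + T} = \frac{u + 4 T \left(6 + T\right)}{100 + T}$)
$\left(54 + \left(-3 - 0\right) q\right) + x{\left(90,-197 \right)} = \left(54 + \left(-3 - 0\right) \left(- \frac{99}{28}\right)\right) + \frac{90 + 4 \left(-197\right)^{2} + 24 \left(-197\right)}{100 - 197} = \left(54 + \left(-3 + 0\right) \left(- \frac{99}{28}\right)\right) + \frac{90 + 4 \cdot 38809 - 4728}{-97} = \left(54 - - \frac{297}{28}\right) - \frac{90 + 155236 - 4728}{97} = \left(54 + \frac{297}{28}\right) - \frac{150598}{97} = \frac{1809}{28} - \frac{150598}{97} = - \frac{4041271}{2716}$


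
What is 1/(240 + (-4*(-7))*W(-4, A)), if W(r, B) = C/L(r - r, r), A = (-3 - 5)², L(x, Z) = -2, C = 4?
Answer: 1/184 ≈ 0.0054348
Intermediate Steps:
A = 64 (A = (-8)² = 64)
W(r, B) = -2 (W(r, B) = 4/(-2) = 4*(-½) = -2)
1/(240 + (-4*(-7))*W(-4, A)) = 1/(240 - 4*(-7)*(-2)) = 1/(240 + 28*(-2)) = 1/(240 - 56) = 1/184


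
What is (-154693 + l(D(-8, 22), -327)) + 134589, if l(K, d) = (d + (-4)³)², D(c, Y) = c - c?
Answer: 132777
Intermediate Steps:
D(c, Y) = 0
l(K, d) = (-64 + d)² (l(K, d) = (d - 64)² = (-64 + d)²)
(-154693 + l(D(-8, 22), -327)) + 134589 = (-154693 + (-64 - 327)²) + 134589 = (-154693 + (-391)²) + 134589 = (-154693 + 152881) + 134589 = -1812 + 134589 = 132777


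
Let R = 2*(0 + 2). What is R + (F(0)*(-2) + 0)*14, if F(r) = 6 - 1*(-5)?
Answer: -304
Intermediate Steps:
F(r) = 11 (F(r) = 6 + 5 = 11)
R = 4 (R = 2*2 = 4)
R + (F(0)*(-2) + 0)*14 = 4 + (11*(-2) + 0)*14 = 4 + (-22 + 0)*14 = 4 - 22*14 = 4 - 308 = -304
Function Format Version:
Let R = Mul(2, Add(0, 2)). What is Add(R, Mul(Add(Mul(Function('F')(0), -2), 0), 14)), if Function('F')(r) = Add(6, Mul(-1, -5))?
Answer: -304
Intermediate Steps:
Function('F')(r) = 11 (Function('F')(r) = Add(6, 5) = 11)
R = 4 (R = Mul(2, 2) = 4)
Add(R, Mul(Add(Mul(Function('F')(0), -2), 0), 14)) = Add(4, Mul(Add(Mul(11, -2), 0), 14)) = Add(4, Mul(Add(-22, 0), 14)) = Add(4, Mul(-22, 14)) = Add(4, -308) = -304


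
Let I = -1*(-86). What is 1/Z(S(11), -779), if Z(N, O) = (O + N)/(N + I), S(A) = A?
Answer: -97/768 ≈ -0.12630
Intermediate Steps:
I = 86
Z(N, O) = (N + O)/(86 + N) (Z(N, O) = (O + N)/(N + 86) = (N + O)/(86 + N))
1/Z(S(11), -779) = 1/((11 - 779)/(86 + 11)) = 1/(-768/97) = -97/768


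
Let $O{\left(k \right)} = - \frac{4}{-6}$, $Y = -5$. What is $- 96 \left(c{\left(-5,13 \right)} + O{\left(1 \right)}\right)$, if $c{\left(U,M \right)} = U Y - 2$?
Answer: $-2272$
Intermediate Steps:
$c{\left(U,M \right)} = -2 - 5 U$ ($c{\left(U,M \right)} = U \left(-5\right) - 2 = - 5 U - 2 = -2 - 5 U$)
$O{\left(k \right)} = \frac{2}{3}$ ($O{\left(k \right)} = \left(-4\right) \left(- \frac{1}{6}\right) = \frac{2}{3}$)
$- 96 \left(c{\left(-5,13 \right)} + O{\left(1 \right)}\right) = - 96 \left(\left(-2 - -25\right) + \frac{2}{3}\right) = - 96 \left(\left(-2 + 25\right) + \frac{2}{3}\right) = - 96 \left(23 + \frac{2}{3}\right) = \left(-96\right) \frac{71}{3} = -2272$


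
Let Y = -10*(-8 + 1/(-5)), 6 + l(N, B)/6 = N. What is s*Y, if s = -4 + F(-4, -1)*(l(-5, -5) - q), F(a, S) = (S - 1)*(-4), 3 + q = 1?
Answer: -42312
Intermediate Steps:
l(N, B) = -36 + 6*N
q = -2 (q = -3 + 1 = -2)
Y = 82 (Y = -10*(-8 + 1*(-⅕)) = -10*(-8 - ⅕) = -10*(-41/5) = 82)
F(a, S) = 4 - 4*S (F(a, S) = (-1 + S)*(-4) = 4 - 4*S)
s = -516 (s = -4 + (4 - 4*(-1))*((-36 + 6*(-5)) - 1*(-2)) = -4 + (4 + 4)*((-36 - 30) + 2) = -4 + 8*(-66 + 2) = -4 + 8*(-64) = -4 - 512 = -516)
s*Y = -516*82 = -42312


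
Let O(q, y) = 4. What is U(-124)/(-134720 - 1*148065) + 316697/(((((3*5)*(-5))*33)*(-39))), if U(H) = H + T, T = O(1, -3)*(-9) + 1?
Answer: 17914501724/5459164425 ≈ 3.2815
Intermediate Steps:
T = -35 (T = 4*(-9) + 1 = -36 + 1 = -35)
U(H) = -35 + H (U(H) = H - 35 = -35 + H)
U(-124)/(-134720 - 1*148065) + 316697/(((((3*5)*(-5))*33)*(-39))) = (-35 - 124)/(-134720 - 1*148065) + 316697/(((((3*5)*(-5))*33)*(-39))) = -159/(-134720 - 148065) + 316697/((((15*(-5))*33)*(-39))) = -159/(-282785) + 316697/((-75*33*(-39))) = -159*(-1/282785) + 316697/((-2475*(-39))) = 159/282785 + 316697/96525 = 17914501724/5459164425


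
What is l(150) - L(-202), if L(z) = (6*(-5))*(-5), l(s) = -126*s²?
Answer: -2835150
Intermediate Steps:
L(z) = 150 (L(z) = -30*(-5) = 150)
l(150) - L(-202) = -126*150² - 1*150 = -126*22500 - 150 = -2835000 - 150 = -2835150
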